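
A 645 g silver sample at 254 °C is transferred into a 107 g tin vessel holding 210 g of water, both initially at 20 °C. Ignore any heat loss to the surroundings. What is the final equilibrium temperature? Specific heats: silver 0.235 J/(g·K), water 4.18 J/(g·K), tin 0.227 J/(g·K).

T_f ≈ 53.7 °C

Net heat exchanged in the isolated system is zero:
645·0.235·(T − 254) + 210·4.18·(T − 20) + 107·0.227·(T − 20) = 0
1053.7 T = 56542
T = 56542 / 1053.7 = 53.7 °C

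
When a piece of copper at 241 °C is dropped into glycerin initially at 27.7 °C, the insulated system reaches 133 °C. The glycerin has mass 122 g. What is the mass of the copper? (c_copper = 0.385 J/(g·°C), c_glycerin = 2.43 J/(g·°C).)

|Q_copper| = |Q_glycerin|:
m·0.385·(241 − 133) = 122·2.43·(133 − 27.7)
41.58 m = 31217  ⇒  m ≈ 750.8 g

m ≈ 751 g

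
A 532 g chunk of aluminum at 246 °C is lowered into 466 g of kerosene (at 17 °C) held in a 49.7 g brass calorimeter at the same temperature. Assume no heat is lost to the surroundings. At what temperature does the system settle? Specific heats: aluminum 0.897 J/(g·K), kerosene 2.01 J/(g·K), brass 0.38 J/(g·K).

Energy conservation, ΣQ = 0:
532*0.897*(T − 246) + 466*2.01*(T − 17) + 49.7*0.38*(T − 17) = 0
477.2(T − 246) + 936.66(T − 17) + 18.89(T − 17) = 0
1432.7 T = 133636
T ≈ 93.27 °C

T_f ≈ 93.3 °C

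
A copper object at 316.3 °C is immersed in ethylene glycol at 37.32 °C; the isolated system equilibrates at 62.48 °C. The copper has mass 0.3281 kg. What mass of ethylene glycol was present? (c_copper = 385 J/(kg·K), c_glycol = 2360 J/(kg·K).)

m ≈ 0.54 kg

Heat lost by the copper = heat gained by the glycol:
0.3281·385·(316.3 − 62.48) = m·2360·(62.48 − 37.32)
59378 m = 32062  ⇒  m ≈ 0.54 kg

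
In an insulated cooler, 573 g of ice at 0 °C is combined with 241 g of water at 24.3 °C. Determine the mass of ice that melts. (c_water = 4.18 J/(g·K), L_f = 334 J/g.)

m_melted ≈ 73.3 g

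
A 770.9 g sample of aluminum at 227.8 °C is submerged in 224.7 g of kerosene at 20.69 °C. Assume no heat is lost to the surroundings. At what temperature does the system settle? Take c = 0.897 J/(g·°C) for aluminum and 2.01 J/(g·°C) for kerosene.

Taking heat into each body as positive, Σ m c ΔT = 0:
770.9·0.897·(T − 227.8) + 224.7·2.01·(T − 20.69) = 0
691.5(T − 227.8) + 451.65(T − 20.69) = 0
1143.1 T = 166868
T = 166868 / 1143.1 = 146 °C

T_f ≈ 146.0 °C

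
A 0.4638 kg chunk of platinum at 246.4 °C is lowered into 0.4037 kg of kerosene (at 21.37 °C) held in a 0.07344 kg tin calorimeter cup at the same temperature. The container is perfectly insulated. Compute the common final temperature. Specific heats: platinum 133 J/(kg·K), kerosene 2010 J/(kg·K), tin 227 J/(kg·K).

Heat gained plus heat lost sum to zero:
0.4638·133·(T − 246.4) + 0.4037·2010·(T − 21.37) + 0.07344·227·(T − 21.37) = 0
(61.69 + 811.44 + 16.67) T = 61.69·246.4 + 811.44·21.37 + 16.67·21.37
T ≈ 36.97 °C

T_f ≈ 37.0 °C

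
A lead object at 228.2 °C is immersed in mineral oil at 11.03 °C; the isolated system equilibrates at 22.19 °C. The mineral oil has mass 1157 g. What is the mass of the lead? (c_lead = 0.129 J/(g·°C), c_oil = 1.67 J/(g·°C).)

|Q_lead| = |Q_oil|:
m×0.129×(228.2 − 22.19) = 1157×1.67×(22.19 − 11.03)
26.58 m = 21563  ⇒  m ≈ 811.4 g

m ≈ 811 g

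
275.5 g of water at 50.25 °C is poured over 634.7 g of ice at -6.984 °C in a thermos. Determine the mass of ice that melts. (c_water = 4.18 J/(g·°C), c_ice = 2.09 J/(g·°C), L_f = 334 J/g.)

Heat available from the water dropping to 0 °C: 275.5×4.18×50.25 = 57867 J.
Of that, 634.7×2.09×6.984 = 9264.4 J goes to bring the ice to 0 °C, leaving 48603 J.
To melt every bit of ice: 634.7×334 = 211990 J.
That's not enough to melt it all — equilibrium is at 0 °C with ice remaining.
m_melted×334 = 48603  ⇒  m_melted ≈ 145.5 g.

m_melted ≈ 146 g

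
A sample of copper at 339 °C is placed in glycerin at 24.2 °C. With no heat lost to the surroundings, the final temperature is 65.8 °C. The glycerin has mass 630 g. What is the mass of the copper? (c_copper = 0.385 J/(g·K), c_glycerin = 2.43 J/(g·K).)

m ≈ 605 g

Heat lost by the copper = heat gained by the glycerin:
m×0.385×(339 − 65.8) = 630×2.43×(65.8 − 24.2)
105.18 m = 63685  ⇒  m ≈ 605.5 g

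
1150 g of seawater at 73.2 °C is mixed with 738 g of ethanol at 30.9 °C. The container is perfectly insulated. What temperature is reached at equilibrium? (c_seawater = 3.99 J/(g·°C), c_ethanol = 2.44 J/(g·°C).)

T_f = Σ m_i c_i T_i / Σ m_i c_i:
T_f = (4588.5*73.2 + 1800.7*30.9) / (4588.5 + 1800.7)
    = 391520 / 6389.2 ≈ 61.28 °C

T_f ≈ 61.3 °C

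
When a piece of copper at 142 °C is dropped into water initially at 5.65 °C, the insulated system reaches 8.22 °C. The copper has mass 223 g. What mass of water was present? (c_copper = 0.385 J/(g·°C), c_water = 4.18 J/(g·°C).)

m ≈ 1070 g

Setting the total heat transfer to zero:
223×0.385×(8.22 − 142) + m×4.18×(8.22 − 5.65) = 0
10.74 m = 11486
m = 11486/10.74 ≈ 1069 g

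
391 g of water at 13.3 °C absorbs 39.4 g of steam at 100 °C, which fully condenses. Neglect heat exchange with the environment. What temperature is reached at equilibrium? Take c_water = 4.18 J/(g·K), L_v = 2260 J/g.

Energy conservation, ΣQ = 0:
condense steam: −39.4×2260 = −89044
  condensate cools 100→T: 39.4×4.18×(T − 100) = 164.69(T − 100)
  original water: 1634.4(T − 13.3)
1799.1 T = 89044 + 16469 + 21737 = 127250
T ≈ 70.73 °C (< 100 °C, so full condensation is consistent).

T_f ≈ 70.7 °C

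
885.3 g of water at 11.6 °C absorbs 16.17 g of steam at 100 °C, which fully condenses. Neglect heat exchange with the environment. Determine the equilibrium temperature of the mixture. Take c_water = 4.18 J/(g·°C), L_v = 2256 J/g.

Energy conservation, ΣQ = 0:
condense steam: −16.17·2256 = −36480; condensate cools 100→T: 16.17·4.18·(T − 100) = 67.59(T − 100); original water: 3700.6(T − 11.6)
3768.1 T = 36480 + 6759.1 + 42926 = 86165
T ≈ 22.87 °C, under the boiling point, so the assumption holds.

T_f ≈ 22.9 °C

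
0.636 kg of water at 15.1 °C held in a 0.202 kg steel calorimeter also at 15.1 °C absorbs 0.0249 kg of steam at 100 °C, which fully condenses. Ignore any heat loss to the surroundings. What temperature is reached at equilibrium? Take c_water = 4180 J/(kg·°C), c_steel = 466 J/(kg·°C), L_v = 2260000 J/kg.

Heat gained plus heat lost sum to zero:
condense steam: −0.0249×2260000 = −56274
  condensed water 100 °C→T: 104.08(T − 100)
  water warms: 0.636×4180×(T − 15.1) = 2658.5(T − 15.1)
  cup: 94.13(T − 15.1)
2856.7 T = 56274 + 10408 + 41564 = 108247
T ≈ 37.89 °C, under the boiling point, so the assumption holds.

T_f ≈ 37.9 °C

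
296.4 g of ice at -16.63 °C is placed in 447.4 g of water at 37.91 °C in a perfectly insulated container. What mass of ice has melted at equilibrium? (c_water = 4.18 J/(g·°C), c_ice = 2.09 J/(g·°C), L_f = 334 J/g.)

Cooling the water to 0 °C releases 447.4×4.18×37.91 = 70897 J.
Warming the ice to 0 °C takes 296.4×2.09×16.63 = 10302 J, leaving 60595 J for melting.
Fully melting the ice requires m_ice L_f = 296.4×334 = 98998 J.
Since 60595 < 98998 J, not all the ice melts; equilibrium is at 0 °C.
m_melted×334 = 60595  ⇒  m_melted ≈ 181.4 g.

m_melted ≈ 181 g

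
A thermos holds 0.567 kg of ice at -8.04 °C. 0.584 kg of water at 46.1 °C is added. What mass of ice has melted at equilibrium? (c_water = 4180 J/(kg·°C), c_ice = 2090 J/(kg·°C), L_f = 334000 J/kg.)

Water can give up m c ΔT = 0.584×4180×46.1 = 112536 J before reaching 0 °C.
Of that, 0.567×2090×8.04 = 9527.6 J goes to bring the ice to 0 °C, leaving 103008 J.
Melting all 0.567 kg of ice would need 0.567×334000 = 189378 J.
Since 103008 < 189378 J, not all the ice melts; equilibrium is at 0 °C.
m_melt = 103008 / L_f = 0.3084 kg.

m_melted ≈ 0.308 kg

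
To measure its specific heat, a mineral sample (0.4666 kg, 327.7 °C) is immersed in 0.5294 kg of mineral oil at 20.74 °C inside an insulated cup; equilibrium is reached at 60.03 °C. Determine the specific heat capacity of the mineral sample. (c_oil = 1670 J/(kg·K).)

c ≈ 278 J/(kg·K)

Heat gained plus heat lost sum to zero:
0.4666·c·(60.03 − 327.7) + 0.5294·1670·(60.03 − 20.74) = 0
-124.89 c = -34736
c = -34736/-124.89 ≈ 278.1 J/(kg·K)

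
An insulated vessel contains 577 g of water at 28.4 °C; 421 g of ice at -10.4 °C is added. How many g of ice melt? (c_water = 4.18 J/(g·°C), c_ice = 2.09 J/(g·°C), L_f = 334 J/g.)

m_melted ≈ 178 g

Water can give up m c ΔT = 577×4.18×28.4 = 68497 J before reaching 0 °C.
Of that, 421×2.09×10.4 = 9150.9 J goes to bring the ice to 0 °C, leaving 59346 J.
To melt every bit of ice: 421×334 = 140614 J.
Since 59346 < 140614 J, not all the ice melts; equilibrium is at 0 °C.
m_melt = 59346 / L_f = 177.7 g.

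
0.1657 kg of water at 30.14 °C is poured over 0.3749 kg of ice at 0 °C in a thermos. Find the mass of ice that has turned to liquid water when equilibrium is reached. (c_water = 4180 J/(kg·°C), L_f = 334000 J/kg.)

Water can give up m c ΔT = 0.1657×4180×30.14 = 20876 J before reaching 0 °C.
Fully melting the ice requires m_ice L_f = 0.3749×334000 = 125217 J.
20876 J < 125217 J, so only part of the ice melts and the system sits at 0 °C.
Mass melted = 20876/334000 ≈ 0.0625 kg.

m_melted ≈ 0.0625 kg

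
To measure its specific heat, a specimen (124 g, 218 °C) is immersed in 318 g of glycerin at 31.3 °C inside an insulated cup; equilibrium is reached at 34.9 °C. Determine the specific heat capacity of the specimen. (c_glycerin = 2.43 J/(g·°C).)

c ≈ 0.123 J/(g·°C)

Conservation of energy gives ΣQ = 0:
124×c×(34.9 − 218) + 318×2.43×(34.9 − 31.3) = 0
-22704 c = -2781.9
c = -2781.9/-22704 ≈ 0.1225 J/(g·°C)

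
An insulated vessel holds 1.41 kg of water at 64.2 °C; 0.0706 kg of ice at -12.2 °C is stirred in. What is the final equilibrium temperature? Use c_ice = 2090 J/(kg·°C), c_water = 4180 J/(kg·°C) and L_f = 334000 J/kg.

Setting the total heat transfer to zero:
ice -12.2→0 °C: 0.0706×2090×12.2 = 1800.2
  latent heat to melt: 0.0706×334000 = 23580
  warm the meltwater: 295.11 T
  water cools: 1.41×4180×(T − 64.2) = 5893.8(T − 64.2)
6188.9 T = 378382 − 25381 = 353001
T ≈ 57.04 °C. Since T > 0 °C, the all-ice-melts assumption holds.

T_f ≈ 57.0 °C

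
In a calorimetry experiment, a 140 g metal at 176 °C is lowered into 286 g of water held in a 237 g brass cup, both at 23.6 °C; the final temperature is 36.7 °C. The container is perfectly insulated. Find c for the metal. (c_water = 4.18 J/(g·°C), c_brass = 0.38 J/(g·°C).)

Taking heat into each body as positive, Σ m c ΔT = 0:
140×c×(36.7 − 176) + 286×4.18×(36.7 − 23.6) + 237×0.38×(36.7 − 23.6) = 0
-19502 c = -16841
c = -16841/-19502 ≈ 0.8635 J/(g·°C)

c ≈ 0.864 J/(g·°C)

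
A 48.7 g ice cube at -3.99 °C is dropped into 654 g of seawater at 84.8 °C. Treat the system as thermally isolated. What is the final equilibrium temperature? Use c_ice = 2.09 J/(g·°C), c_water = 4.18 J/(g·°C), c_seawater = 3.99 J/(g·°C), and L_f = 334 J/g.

T_f ≈ 72.7 °C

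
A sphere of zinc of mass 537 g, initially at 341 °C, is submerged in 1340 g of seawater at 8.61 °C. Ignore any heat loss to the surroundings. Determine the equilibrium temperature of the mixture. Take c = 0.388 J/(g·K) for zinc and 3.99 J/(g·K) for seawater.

T_f ≈ 21.1 °C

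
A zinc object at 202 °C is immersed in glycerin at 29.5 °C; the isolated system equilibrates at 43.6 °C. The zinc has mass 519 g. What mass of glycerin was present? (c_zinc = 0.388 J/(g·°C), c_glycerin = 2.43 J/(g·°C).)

Taking heat into each body as positive, Σ m c ΔT = 0:
519×0.388×(43.6 − 202) + m×2.43×(43.6 − 29.5) = 0
34.26 m = 31897
m = 31897/34.26 ≈ 931 g

m ≈ 931 g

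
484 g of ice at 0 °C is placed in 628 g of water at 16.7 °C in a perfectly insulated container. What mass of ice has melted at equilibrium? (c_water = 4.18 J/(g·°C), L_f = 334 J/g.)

Cooling the water to 0 °C releases 628·4.18·16.7 = 43838 J.
Melting all 484 g of ice would need 484·334 = 161656 J.
That's not enough to melt it all — equilibrium is at 0 °C with ice remaining.
Mass melted = 43838/334 ≈ 131.3 g.

m_melted ≈ 131 g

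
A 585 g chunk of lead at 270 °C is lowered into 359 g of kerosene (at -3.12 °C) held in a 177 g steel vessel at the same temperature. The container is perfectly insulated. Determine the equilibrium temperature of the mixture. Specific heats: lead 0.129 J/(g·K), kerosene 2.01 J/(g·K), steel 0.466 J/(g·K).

T_f ≈ 20.3 °C

Let T be the final temperature. ΣQ_i = 0:
585×0.129×(T − 270) + 359×2.01×(T − (-3.12)) + 177×0.466×(T − (-3.12)) = 0
75.47(T − 270) + 721.59(T − (-3.12)) + 82.48(T − (-3.12)) = 0
(75.47 + 721.59 + 82.48) T = 75.47×270 + 721.59×(-3.12) + 82.48×(-3.12)
T ≈ 20.31 °C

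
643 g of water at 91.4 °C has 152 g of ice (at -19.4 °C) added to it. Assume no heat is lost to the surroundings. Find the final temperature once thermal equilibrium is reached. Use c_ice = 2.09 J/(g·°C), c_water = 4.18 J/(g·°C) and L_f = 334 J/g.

T_f ≈ 56.8 °C

Net heat exchanged in the isolated system is zero:
ice -19.4→0 °C: 152·2.09·19.4 = 6163; fusion: m_ice L_f = 152·334 = 50768; warm the meltwater: 635.36 T; water cools: 643·4.18·(T − 91.4) = 2687.7(T − 91.4)
3323.1 T = 245659 − 56931 = 188728
T ≈ 56.79 °C (positive, so assuming full melt was valid).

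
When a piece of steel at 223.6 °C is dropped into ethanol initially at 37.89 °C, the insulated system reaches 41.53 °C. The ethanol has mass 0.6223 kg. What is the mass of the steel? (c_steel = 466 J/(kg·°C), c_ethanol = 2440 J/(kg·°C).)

Net heat exchanged in the isolated system is zero:
m·466·(41.53 − 223.6) + 0.6223·2440·(41.53 − 37.89) = 0
-84845 m = -5527
m = -5527/-84845 ≈ 0.06514 kg

m ≈ 0.0651 kg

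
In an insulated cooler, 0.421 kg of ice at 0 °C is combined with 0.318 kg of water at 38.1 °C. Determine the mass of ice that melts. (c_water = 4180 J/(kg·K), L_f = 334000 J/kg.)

m_melted ≈ 0.152 kg

Cooling the water to 0 °C releases 0.318×4180×38.1 = 50644 J.
Fully melting the ice requires m_ice L_f = 0.421×334000 = 140614 J.
That's not enough to melt it all — equilibrium is at 0 °C with ice remaining.
m_melted×334000 = 50644  ⇒  m_melted ≈ 0.1516 kg.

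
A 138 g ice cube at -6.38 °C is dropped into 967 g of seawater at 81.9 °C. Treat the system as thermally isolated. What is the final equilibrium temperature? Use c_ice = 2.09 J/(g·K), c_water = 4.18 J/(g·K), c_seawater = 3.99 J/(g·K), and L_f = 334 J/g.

Let T be the final temperature. ΣQ_i = 0:
ice -6.38→0 °C: 138×2.09×6.38 = 1840.1; fusion: m_ice L_f = 138×334 = 46092; warm the meltwater: 576.84 T; seawater: 3858.3(T − 81.9)
4435.2 T = 315997 − 47932 = 268065
T ≈ 60.44 °C (positive, so assuming full melt was valid).

T_f ≈ 60.4 °C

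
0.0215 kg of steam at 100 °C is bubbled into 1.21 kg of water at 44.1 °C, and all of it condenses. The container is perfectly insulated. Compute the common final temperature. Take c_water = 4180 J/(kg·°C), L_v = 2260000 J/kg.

Heat gained plus heat lost sum to zero:
steam→water at 100 °C releases m L_v = 0.0215×2260000 = 48590; condensate cools 100→T: 0.0215×4180×(T − 100) = 89.87(T − 100); original water: 5057.8(T − 44.1)
5147.7 T = 48590 + 8987 + 223049 = 280626
T ≈ 54.52 °C (< 100 °C, so full condensation is consistent).

T_f ≈ 54.5 °C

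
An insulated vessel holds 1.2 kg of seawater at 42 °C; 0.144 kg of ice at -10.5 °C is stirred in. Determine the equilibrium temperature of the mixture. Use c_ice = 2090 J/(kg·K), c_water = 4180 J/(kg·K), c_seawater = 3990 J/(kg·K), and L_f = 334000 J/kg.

T_f ≈ 27.8 °C

Energy conservation, ΣQ = 0:
ice -10.5→0 °C: 0.144·2090·10.5 = 3160.1; melt ice: 0.144·334000 = 48096; meltwater 0→T: 0.144·4180·T = 601.92 T; seawater cools: 1.2·3990·(T − 42) = 4788(T − 42)
5389.9 T = 201096 − 51256 = 149840
T ≈ 27.80 °C. Since T > 0 °C, the all-ice-melts assumption holds.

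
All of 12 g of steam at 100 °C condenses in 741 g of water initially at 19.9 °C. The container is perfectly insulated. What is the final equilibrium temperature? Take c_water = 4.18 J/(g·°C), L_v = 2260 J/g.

T_f ≈ 29.8 °C

Heat gained plus heat lost sum to zero:
condense steam: −12×2260 = −27120
  condensed water 100 °C→T: 50.16(T − 100)
  water warms: 741×4.18×(T − 19.9) = 3097.4(T − 19.9)
3147.5 T = 27120 + 5016 + 61638 = 93774
T ≈ 29.79 °C — below 100 °C, confirming all the steam condensed.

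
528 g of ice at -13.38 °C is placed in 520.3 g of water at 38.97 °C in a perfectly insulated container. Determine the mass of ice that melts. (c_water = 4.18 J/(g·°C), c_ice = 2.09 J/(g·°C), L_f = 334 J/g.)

Cooling the water to 0 °C releases 520.3×4.18×38.97 = 84754 J.
Warming the ice to 0 °C takes 528×2.09×13.38 = 14765 J, leaving 69989 J for melting.
Melting all 528 g of ice would need 528×334 = 176352 J.
69989 J < 176352 J, so only part of the ice melts and the system sits at 0 °C.
m_melt = 69989 / L_f = 209.5 g.

m_melted ≈ 210 g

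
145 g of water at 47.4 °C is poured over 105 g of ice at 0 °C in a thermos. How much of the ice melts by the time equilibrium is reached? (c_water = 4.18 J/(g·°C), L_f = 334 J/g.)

Heat available from the water dropping to 0 °C: 145×4.18×47.4 = 28729 J.
To melt every bit of ice: 105×334 = 35070 J.
28729 J < 35070 J, so only part of the ice melts and the system sits at 0 °C.
m_melt = 28729 / L_f = 86.02 g.

m_melted ≈ 86 g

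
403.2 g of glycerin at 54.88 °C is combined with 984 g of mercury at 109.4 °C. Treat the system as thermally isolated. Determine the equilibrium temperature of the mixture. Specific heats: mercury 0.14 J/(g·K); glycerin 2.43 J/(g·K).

Taking heat into each body as positive, Σ m c ΔT = 0:
984·0.14·(T − 109.4) + 403.2·2.43·(T − 54.88) = 0
(137.76 + 979.78) T = 137.76·109.4 + 979.78·54.88
T ≈ 61.60 °C

T_f ≈ 61.6 °C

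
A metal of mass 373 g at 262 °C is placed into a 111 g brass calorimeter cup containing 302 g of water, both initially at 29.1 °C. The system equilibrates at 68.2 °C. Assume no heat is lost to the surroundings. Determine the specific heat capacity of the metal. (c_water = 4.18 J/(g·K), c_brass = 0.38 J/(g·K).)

c ≈ 0.706 J/(g·K)

Taking heat into each body as positive, Σ m c ΔT = 0:
373·c·(68.2 − 262) + 302·4.18·(68.2 − 29.1) + 111·0.38·(68.2 − 29.1) = 0
-72287 c = -51008
c = -51008/-72287 ≈ 0.7056 J/(g·K)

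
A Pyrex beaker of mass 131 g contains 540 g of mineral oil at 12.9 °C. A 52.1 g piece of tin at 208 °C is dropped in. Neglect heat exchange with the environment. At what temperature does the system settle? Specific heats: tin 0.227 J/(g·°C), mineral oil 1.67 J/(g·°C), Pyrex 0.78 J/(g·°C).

T_f ≈ 15.2 °C

Conservation of energy gives ΣQ = 0:
52.1*0.227*(T − 208) + 540*1.67*(T − 12.9) + 131*0.78*(T − 12.9) = 0
(11.83 + 901.8 + 102.18) T = 11.83*208 + 901.8*12.9 + 102.18*12.9
T ≈ 15.17 °C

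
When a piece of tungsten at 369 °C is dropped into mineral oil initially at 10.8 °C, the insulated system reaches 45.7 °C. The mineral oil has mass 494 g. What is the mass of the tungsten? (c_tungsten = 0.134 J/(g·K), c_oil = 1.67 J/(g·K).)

Heat lost by the tungsten = heat gained by the oil:
m×0.134×(369 − 45.7) = 494×1.67×(45.7 − 10.8)
43.32 m = 28792  ⇒  m ≈ 664.6 g

m ≈ 665 g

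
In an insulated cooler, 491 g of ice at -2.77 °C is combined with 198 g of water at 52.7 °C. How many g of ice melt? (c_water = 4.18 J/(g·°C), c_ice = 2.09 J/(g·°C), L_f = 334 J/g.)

Cooling the water to 0 °C releases 198·4.18·52.7 = 43617 J.
Of that, 491·2.09·2.77 = 2842.5 J goes to bring the ice to 0 °C, leaving 40774 J.
To melt every bit of ice: 491·334 = 163994 J.
That's not enough to melt it all — equilibrium is at 0 °C with ice remaining.
m_melted·334 = 40774  ⇒  m_melted ≈ 122.1 g.

m_melted ≈ 122 g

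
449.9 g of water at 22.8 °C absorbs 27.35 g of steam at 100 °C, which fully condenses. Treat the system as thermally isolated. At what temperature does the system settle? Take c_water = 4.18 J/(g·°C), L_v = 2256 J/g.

T_f ≈ 58.2 °C

Energy conservation, ΣQ = 0:
condense steam: −27.35·2256 = −61702
  condensed water 100 °C→T: 114.32(T − 100)
  original water: 1880.6(T − 22.8)
1994.9 T = 61702 + 11432 + 42877 = 116011
T ≈ 58.15 °C, under the boiling point, so the assumption holds.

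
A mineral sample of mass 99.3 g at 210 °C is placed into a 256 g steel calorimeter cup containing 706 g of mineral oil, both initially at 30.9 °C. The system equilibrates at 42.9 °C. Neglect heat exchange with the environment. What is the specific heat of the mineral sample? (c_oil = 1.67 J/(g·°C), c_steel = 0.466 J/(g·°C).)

c ≈ 0.939 J/(g·°C)

Heat gained plus heat lost sum to zero:
99.3·c·(42.9 − 210) + 706·1.67·(42.9 − 30.9) + 256·0.466·(42.9 − 30.9) = 0
-16593 c = -15580
c = -15580/-16593 ≈ 0.9389 J/(g·°C)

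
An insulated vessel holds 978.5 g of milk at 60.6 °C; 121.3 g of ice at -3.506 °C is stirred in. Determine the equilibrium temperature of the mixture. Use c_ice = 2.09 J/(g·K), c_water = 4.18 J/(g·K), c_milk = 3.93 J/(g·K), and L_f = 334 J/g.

T_f ≈ 44.0 °C

Energy balance with sensible and latent terms:
ice -3.506→0 °C: 121.3×2.09×3.506 = 888.83
  melt ice: 121.3×334 = 40514
  warm the meltwater: 507.03 T
  milk cools: 978.5×3.93×(T − 60.6) = 3845.5(T − 60.6)
4352.5 T = 233038 − 41403 = 191635
T ≈ 44.03 °C. Since T > 0 °C, the all-ice-melts assumption holds.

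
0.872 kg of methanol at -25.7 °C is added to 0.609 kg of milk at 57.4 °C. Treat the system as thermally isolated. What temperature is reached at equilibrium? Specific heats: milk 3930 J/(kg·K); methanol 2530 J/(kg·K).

T_f ≈ 17.5 °C

Taking heat into each body as positive, Σ m c ΔT = 0:
0.609×3930×(T − 57.4) + 0.872×2530×(T − (-25.7)) = 0
4599.5 T = 80681
T ≈ 17.54 °C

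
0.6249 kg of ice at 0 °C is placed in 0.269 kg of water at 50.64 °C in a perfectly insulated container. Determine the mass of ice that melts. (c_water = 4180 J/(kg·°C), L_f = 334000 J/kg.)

m_melted ≈ 0.17 kg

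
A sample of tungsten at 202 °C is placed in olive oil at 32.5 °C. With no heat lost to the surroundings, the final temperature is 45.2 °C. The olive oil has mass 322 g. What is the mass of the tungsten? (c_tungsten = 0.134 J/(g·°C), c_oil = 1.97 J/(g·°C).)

Net heat exchanged in the isolated system is zero:
m·0.134·(45.2 − 202) + 322·1.97·(45.2 − 32.5) = 0
-21.01 m = -8056.1
m = -8056.1/-21.01 ≈ 383.4 g

m ≈ 383 g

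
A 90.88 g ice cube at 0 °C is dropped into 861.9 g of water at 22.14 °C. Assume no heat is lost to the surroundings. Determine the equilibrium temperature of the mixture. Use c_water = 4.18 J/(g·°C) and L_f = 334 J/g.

T_f ≈ 12.4 °C

Setting the total heat transfer to zero:
latent heat to melt: 90.88·334 = 30354
  meltwater 0→T: 90.88·4.18·T = 379.88 T
  water cools: 861.9·4.18·(T − 22.14) = 3602.7(T − 22.14)
3982.6 T = 79765 − 30354 = 49411
T ≈ 12.41 °C (positive, so assuming full melt was valid).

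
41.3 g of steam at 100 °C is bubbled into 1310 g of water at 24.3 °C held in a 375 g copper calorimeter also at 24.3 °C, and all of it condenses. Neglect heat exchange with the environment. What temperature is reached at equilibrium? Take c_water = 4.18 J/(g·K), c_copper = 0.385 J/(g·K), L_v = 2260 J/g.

Energy balance with sensible and latent terms:
condense steam: −41.3·2260 = −93338
  condensed water 100 °C→T: 172.63(T − 100)
  original water: 5475.8(T − 24.3)
  copper cup: 375·0.385·(T − 24.3) = 144.38(T − 24.3)
5792.8 T = 93338 + 17263 + 136570 = 247172
T ≈ 42.67 °C, under the boiling point, so the assumption holds.

T_f ≈ 42.7 °C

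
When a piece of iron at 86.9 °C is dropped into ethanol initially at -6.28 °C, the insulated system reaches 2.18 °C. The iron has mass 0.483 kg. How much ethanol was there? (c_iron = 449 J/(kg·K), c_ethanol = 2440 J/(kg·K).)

Net heat exchanged in the isolated system is zero:
0.483·449·(2.18 − 86.9) + m·2440·(2.18 − (-6.28)) = 0
20642 m = 18373
m = 18373/20642 ≈ 0.8901 kg

m ≈ 0.89 kg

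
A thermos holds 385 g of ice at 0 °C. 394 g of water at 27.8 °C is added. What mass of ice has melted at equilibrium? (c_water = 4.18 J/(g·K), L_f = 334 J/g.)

m_melted ≈ 137 g

Heat available from the water dropping to 0 °C: 394·4.18·27.8 = 45784 J.
To melt every bit of ice: 385·334 = 128590 J.
45784 J < 128590 J, so only part of the ice melts and the system sits at 0 °C.
m_melt = 45784 / L_f = 137.1 g.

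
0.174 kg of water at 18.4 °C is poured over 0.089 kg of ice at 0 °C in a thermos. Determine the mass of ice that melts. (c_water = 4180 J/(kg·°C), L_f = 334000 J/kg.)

m_melted ≈ 0.0401 kg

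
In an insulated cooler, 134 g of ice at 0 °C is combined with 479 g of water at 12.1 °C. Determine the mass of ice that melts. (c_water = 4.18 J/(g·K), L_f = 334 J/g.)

Water can give up m c ΔT = 479×4.18×12.1 = 24227 J before reaching 0 °C.
To melt every bit of ice: 134×334 = 44756 J.
Since 24227 < 44756 J, not all the ice melts; equilibrium is at 0 °C.
m_melted×334 = 24227  ⇒  m_melted ≈ 72.54 g.

m_melted ≈ 72.5 g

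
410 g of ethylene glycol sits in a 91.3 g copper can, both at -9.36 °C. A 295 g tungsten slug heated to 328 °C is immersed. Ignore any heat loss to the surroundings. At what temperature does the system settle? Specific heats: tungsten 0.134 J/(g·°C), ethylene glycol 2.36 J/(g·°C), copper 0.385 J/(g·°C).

With ΣQ=0 the equilibrium temperature is the m·c-weighted mean:
T_f = (39.53*328 + 967.6*(-9.36) + 35.15*(-9.36)) / (39.53 + 967.6 + 35.15)
    = 3580.1 / 1042.3 ≈ 3.43 °C

T_f ≈ 3.4 °C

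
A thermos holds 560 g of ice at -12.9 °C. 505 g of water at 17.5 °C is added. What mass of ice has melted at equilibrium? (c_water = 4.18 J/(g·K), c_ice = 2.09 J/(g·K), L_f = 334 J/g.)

m_melted ≈ 65.4 g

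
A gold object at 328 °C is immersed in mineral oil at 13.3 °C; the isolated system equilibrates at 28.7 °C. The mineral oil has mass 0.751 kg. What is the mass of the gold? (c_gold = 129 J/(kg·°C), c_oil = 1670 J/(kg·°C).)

Conservation of energy gives ΣQ = 0:
m×129×(28.7 − 328) + 0.751×1670×(28.7 − 13.3) = 0
-38610 m = -19314
m = -19314/-38610 ≈ 0.5002 kg

m ≈ 0.5 kg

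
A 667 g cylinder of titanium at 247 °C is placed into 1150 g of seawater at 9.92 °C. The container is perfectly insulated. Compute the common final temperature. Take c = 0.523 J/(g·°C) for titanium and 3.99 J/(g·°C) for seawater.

T_f ≈ 26.7 °C

Let T be the final temperature. ΣQ_i = 0:
667×0.523×(T − 247) + 1150×3.99×(T − 9.92) = 0
348.84(T − 247) + 4588.5(T − 9.92) = 0
4937.3 T = 131682
T ≈ 26.67 °C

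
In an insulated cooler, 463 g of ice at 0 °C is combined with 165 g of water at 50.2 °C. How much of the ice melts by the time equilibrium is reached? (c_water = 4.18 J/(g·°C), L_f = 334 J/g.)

Cooling the water to 0 °C releases 165·4.18·50.2 = 34623 J.
Melting all 463 g of ice would need 463·334 = 154642 J.
34623 J < 154642 J, so only part of the ice melts and the system sits at 0 °C.
m_melted·334 = 34623  ⇒  m_melted ≈ 103.7 g.

m_melted ≈ 104 g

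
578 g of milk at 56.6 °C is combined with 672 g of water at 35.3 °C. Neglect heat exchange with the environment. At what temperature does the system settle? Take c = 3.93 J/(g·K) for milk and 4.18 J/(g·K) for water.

T_f = Σ m_i c_i T_i / Σ m_i c_i:
T_f = (2271.5·56.6 + 2809·35.3) / (2271.5 + 2809)
    = 227725 / 5080.5 ≈ 44.82 °C

T_f ≈ 44.8 °C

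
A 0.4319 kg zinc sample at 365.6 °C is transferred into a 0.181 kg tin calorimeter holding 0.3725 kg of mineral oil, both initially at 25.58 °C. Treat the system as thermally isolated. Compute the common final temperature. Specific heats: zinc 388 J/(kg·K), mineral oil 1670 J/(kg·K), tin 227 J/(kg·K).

T_f ≈ 94.2 °C

T_f = Σ m_i c_i T_i / Σ m_i c_i:
T_f = (167.58×365.6 + 622.08×25.58 + 41.09×25.58) / (167.58 + 622.08 + 41.09)
    = 78230 / 830.74 ≈ 94.17 °C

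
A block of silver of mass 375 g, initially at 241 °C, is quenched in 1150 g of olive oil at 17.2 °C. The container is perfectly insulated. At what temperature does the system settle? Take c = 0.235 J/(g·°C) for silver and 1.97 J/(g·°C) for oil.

T_f ≈ 25.6 °C

Heat lost by the silver equals heat gained by the oil:
375*0.235*(241 − T) = 1150*1.97*(T − 17.2)
88.12(241 − T) = 2265.5(T − 17.2)
2353.6 T = 60205  ⇒  T ≈ 25.58 °C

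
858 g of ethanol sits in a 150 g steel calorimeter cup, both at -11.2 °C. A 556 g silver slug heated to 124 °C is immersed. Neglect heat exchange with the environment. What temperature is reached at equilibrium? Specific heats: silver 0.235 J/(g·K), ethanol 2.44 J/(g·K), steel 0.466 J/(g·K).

T_f ≈ -3.5 °C

Taking heat into each body as positive, Σ m c ΔT = 0:
556×0.235×(T − 124) + 858×2.44×(T − (-11.2)) + 150×0.466×(T − (-11.2)) = 0
2294.1 T = -8028.5
T = -8028.5 / 2294.1 = -3.5 °C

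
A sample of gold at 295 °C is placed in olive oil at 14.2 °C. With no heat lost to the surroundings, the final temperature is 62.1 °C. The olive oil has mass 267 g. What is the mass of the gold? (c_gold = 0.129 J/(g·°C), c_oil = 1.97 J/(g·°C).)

m ≈ 839 g

Heat lost by the gold = heat gained by the oil:
m×0.129×(295 − 62.1) = 267×1.97×(62.1 − 14.2)
30.04 m = 25195  ⇒  m ≈ 838.6 g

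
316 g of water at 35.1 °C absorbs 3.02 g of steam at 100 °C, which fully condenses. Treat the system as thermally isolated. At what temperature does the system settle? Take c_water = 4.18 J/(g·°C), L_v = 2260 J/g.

T_f ≈ 40.8 °C

Taking heat into each body as positive, Σ m c ΔT = 0:
latent heat released on condensation: 3.02·2260 = 6825.2
  condensed water 100 °C→T: 12.62(T − 100)
  original water: 1320.9(T − 35.1)
1333.5 T = 6825.2 + 1262.4 + 46363 = 54450
T ≈ 40.83 °C, under the boiling point, so the assumption holds.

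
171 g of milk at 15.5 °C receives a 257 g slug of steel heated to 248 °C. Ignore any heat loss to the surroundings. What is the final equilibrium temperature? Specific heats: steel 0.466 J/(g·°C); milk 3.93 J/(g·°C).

T_f ≈ 50.7 °C

Energy conservation, ΣQ = 0:
257·0.466·(T − 248) + 171·3.93·(T − 15.5) = 0
119.76(T − 248) + 672.03(T − 15.5) = 0
791.79 T = 40117
T = 40117/791.79 ≈ 50.67 °C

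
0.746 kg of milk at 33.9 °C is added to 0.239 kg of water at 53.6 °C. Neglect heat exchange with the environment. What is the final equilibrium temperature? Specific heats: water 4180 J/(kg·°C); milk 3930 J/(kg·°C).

T_f ≈ 38.9 °C

Heat lost by the water equals heat gained by the milk:
0.239×4180×(53.6 − T) = 0.746×3930×(T − 33.9)
999.02(53.6 − T) = 2931.8(T − 33.9)
3930.8 T = 152935  ⇒  T ≈ 38.91 °C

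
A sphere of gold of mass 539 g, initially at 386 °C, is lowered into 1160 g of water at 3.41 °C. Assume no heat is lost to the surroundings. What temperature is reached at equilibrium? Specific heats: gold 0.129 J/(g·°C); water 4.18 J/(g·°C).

T_f = Σ m_i c_i T_i / Σ m_i c_i:
T_f = (69.53×386 + 4848.8×3.41) / (69.53 + 4848.8)
    = 43373 / 4918.3 ≈ 8.82 °C

T_f ≈ 8.8 °C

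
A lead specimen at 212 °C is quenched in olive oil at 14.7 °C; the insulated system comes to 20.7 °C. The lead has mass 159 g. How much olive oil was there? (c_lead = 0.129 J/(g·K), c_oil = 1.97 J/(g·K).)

|Q_lead| = |Q_oil|:
159·0.129·(212 − 20.7) = m·1.97·(20.7 − 14.7)
11.82 m = 3923.8  ⇒  m ≈ 332 g

m ≈ 332 g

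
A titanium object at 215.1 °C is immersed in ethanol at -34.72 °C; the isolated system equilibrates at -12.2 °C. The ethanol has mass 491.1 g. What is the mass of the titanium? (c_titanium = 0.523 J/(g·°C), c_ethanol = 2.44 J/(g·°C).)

m ≈ 227 g

|Q_titanium| = |Q_ethanol|:
m×0.523×(215.1 − -12.2) = 491.1×2.44×(-12.2 − (-34.72))
118.88 m = 26985  ⇒  m ≈ 227 g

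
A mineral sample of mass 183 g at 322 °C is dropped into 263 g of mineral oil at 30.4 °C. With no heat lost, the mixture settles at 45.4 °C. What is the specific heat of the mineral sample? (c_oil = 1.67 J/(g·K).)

Conservation of energy gives ΣQ = 0:
183×c×(45.4 − 322) + 263×1.67×(45.4 − 30.4) = 0
-50618 c = -6588.1
c = -6588.1/-50618 ≈ 0.1302 J/(g·K)

c ≈ 0.13 J/(g·K)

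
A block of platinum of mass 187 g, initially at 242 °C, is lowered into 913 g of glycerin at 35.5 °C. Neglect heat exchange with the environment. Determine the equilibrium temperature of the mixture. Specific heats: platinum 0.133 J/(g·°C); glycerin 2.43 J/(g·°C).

T_f ≈ 37.8 °C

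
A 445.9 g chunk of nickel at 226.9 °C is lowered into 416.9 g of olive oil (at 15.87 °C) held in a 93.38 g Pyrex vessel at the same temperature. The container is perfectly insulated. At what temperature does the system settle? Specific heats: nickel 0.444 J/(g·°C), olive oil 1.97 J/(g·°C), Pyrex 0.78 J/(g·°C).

T_f ≈ 54.1 °C

Taking heat into each body as positive, Σ m c ΔT = 0:
445.9*0.444*(T − 226.9) + 416.9*1.97*(T − 15.87) + 93.38*0.78*(T − 15.87) = 0
1092.1 T = 59111
T ≈ 54.13 °C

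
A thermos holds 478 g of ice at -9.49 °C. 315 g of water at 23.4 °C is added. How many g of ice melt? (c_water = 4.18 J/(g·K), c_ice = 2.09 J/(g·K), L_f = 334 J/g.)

m_melted ≈ 63.9 g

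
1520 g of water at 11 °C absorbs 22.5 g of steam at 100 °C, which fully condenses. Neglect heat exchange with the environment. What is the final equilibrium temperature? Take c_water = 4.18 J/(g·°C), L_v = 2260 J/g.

T_f ≈ 20.2 °C

Setting the total heat transfer to zero:
latent heat released on condensation: 22.5×2260 = 50850; condensate cools 100→T: 22.5×4.18×(T − 100) = 94.05(T − 100); water warms: 1520×4.18×(T − 11) = 6353.6(T − 11)
6447.6 T = 50850 + 9405 + 69890 = 130145
T ≈ 20.18 °C — below 100 °C, confirming all the steam condensed.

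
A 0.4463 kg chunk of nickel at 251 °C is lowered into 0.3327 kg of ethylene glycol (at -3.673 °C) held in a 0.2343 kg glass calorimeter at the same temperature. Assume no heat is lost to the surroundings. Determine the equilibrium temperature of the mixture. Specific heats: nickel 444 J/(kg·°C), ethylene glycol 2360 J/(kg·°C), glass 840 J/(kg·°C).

T_f ≈ 39.1 °C

T_f = Σ m_i c_i T_i / Σ m_i c_i:
T_f = (198.16×251 + 785.17×(-3.673) + 196.81×(-3.673)) / (198.16 + 785.17 + 196.81)
    = 46131 / 1180.1 ≈ 39.09 °C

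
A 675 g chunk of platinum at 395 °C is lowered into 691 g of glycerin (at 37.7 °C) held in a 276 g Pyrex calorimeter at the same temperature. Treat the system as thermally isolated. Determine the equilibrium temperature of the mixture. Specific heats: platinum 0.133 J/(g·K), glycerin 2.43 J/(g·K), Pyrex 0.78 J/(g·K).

Taking heat into each body as positive, Σ m c ΔT = 0:
675*0.133*(T − 395) + 691*2.43*(T − 37.7) + 276*0.78*(T − 37.7) = 0
89.78(T − 395) + 1679.1(T − 37.7) + 215.28(T − 37.7) = 0
(89.78 + 1679.1 + 215.28) T = 89.78*395 + 1679.1*37.7 + 215.28*37.7
T = 106880 / 1984.2 = 53.9 °C

T_f ≈ 53.9 °C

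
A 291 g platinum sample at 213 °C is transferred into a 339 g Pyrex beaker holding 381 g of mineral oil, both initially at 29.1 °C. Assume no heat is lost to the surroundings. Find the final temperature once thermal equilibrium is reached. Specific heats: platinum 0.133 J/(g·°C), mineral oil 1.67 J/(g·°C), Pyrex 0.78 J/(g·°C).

T_f ≈ 36.7 °C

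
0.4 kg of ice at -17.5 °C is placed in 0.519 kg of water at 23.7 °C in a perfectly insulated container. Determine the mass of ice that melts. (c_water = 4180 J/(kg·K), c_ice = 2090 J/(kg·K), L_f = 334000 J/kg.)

Cooling the water to 0 °C releases 0.519×4180×23.7 = 51415 J.
Of that, 0.4×2090×17.5 = 14630 J goes to bring the ice to 0 °C, leaving 36785 J.
Fully melting the ice requires m_ice L_f = 0.4×334000 = 133600 J.
36785 J < 133600 J, so only part of the ice melts and the system sits at 0 °C.
Mass melted = 36785/334000 ≈ 0.1101 kg.

m_melted ≈ 0.11 kg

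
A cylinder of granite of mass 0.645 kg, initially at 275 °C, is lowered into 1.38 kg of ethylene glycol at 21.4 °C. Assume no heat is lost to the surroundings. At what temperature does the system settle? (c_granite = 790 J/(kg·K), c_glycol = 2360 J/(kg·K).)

Setting the total heat transfer to zero:
0.645·790·(T − 275) + 1.38·2360·(T − 21.4) = 0
(509.55 + 3256.8) T = 509.55·275 + 3256.8·21.4
T = 209822/3766.3 ≈ 55.71 °C

T_f ≈ 55.7 °C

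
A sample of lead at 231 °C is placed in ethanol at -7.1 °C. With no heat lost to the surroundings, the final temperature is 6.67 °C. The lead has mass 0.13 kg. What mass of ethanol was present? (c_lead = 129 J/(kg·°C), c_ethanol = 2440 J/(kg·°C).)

Heat lost by the lead = heat gained by the ethanol:
0.13·129·(231 − 6.67) = m·2440·(6.67 − (-7.1))
33599 m = 3762  ⇒  m ≈ 0.112 kg

m ≈ 0.112 kg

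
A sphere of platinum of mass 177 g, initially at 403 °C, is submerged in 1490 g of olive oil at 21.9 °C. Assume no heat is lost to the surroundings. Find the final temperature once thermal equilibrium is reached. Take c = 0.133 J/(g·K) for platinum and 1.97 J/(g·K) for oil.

Net heat exchanged in the isolated system is zero:
177*0.133*(T − 403) + 1490*1.97*(T − 21.9) = 0
(23.54 + 2935.3) T = 23.54*403 + 2935.3*21.9
T ≈ 24.93 °C

T_f ≈ 24.9 °C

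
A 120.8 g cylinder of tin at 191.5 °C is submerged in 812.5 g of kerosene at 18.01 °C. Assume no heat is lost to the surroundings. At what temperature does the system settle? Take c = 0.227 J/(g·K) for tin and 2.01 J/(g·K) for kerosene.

T_f ≈ 20.9 °C

T_f = Σ m_i c_i T_i / Σ m_i c_i:
T_f = (27.42×191.5 + 1633.1×18.01) / (27.42 + 1633.1)
    = 34664 / 1660.5 ≈ 20.87 °C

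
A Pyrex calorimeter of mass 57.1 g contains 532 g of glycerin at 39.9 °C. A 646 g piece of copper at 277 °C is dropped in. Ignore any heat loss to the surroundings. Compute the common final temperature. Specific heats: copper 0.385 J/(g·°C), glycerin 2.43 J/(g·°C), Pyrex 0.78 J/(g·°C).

Setting the total heat transfer to zero:
646*0.385*(T − 277) + 532*2.43*(T − 39.9) + 57.1*0.78*(T − 39.9) = 0
248.71(T − 277) + 1292.8(T − 39.9) + 44.54(T − 39.9) = 0
1586 T = 122251
T = 122251 / 1586 = 77.1 °C

T_f ≈ 77.1 °C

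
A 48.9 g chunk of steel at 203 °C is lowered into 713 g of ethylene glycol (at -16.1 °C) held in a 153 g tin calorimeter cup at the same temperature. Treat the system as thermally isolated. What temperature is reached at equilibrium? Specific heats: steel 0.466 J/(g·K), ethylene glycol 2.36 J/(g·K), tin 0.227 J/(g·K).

Let T be the final temperature. ΣQ_i = 0:
48.9×0.466×(T − 203) + 713×2.36×(T − (-16.1)) + 153×0.227×(T − (-16.1)) = 0
(22.79 + 1682.7 + 34.73) T = 22.79×203 + 1682.7×(-16.1) + 34.73×(-16.1)
T ≈ -13.23 °C

T_f ≈ -13.2 °C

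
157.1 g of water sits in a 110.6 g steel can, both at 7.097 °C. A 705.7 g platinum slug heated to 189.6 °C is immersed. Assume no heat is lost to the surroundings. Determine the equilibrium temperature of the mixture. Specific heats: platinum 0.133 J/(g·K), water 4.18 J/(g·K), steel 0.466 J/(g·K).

Taking heat into each body as positive, Σ m c ΔT = 0:
705.7·0.133·(T − 189.6) + 157.1·4.18·(T − 7.097) + 110.6·0.466·(T − 7.097) = 0
(93.86 + 656.68 + 51.54) T = 93.86·189.6 + 656.68·7.097 + 51.54·7.097
T ≈ 28.45 °C

T_f ≈ 28.5 °C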